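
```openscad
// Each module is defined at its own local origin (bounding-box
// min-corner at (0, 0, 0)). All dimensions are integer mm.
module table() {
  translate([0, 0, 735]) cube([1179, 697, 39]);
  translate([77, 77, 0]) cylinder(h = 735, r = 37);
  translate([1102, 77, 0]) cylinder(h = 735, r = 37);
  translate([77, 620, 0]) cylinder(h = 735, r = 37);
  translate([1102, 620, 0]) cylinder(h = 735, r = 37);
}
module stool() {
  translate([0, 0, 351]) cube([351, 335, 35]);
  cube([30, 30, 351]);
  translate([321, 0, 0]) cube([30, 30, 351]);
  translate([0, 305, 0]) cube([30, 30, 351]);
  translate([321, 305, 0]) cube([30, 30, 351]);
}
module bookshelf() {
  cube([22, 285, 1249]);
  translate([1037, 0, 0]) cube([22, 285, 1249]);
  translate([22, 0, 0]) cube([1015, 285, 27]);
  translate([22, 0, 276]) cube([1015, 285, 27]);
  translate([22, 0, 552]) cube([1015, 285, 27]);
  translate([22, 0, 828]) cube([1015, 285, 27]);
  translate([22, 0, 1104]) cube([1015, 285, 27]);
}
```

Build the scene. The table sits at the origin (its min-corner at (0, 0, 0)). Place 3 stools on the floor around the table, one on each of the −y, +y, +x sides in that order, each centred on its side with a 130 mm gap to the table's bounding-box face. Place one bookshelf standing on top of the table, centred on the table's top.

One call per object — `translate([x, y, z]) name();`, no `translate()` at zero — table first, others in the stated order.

table();
translate([414, -465, 0]) stool();
translate([414, 827, 0]) stool();
translate([1309, 181, 0]) stool();
translate([60, 206, 774]) bookshelf();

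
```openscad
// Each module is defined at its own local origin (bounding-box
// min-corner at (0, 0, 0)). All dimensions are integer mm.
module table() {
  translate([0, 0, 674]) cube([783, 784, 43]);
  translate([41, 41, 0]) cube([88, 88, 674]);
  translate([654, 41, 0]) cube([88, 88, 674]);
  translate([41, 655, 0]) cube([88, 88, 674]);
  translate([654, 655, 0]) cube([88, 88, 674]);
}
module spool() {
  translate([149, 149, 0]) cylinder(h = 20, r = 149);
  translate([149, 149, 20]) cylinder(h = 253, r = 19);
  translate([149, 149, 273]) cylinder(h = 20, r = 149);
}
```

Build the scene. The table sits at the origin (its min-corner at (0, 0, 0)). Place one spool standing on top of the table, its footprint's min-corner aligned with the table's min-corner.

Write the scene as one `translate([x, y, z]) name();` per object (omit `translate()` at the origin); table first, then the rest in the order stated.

table();
translate([0, 0, 717]) spool();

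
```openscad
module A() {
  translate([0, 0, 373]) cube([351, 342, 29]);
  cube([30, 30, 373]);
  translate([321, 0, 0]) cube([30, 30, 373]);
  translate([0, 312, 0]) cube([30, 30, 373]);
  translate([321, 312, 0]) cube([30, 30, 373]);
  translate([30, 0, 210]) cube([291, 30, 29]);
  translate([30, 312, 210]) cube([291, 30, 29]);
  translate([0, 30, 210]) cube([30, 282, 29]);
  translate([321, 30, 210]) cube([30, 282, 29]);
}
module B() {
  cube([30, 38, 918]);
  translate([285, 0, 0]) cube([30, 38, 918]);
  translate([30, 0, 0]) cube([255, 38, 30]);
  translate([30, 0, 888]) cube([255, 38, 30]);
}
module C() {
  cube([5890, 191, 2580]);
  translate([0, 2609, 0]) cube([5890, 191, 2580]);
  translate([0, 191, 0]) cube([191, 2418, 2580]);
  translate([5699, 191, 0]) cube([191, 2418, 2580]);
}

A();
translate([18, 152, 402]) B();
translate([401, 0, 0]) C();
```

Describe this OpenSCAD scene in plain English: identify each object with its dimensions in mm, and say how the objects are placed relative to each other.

A is a simple wooden stool: a rectangular seat 351 mm (x) by 342 mm (y), 29 mm thick, top face at z = 402 mm, on four square legs, each 30×30 mm in cross-section. The legs rest on z = 0, each flush with a corner of the seat. Four stretchers, 30 mm wide and 29 mm tall, connect adjacent legs with their undersides at z = 210 mm, each running between the inner faces of the legs it joins and aligned with the legs' outer faces on the other axis.

B is a rectangular picture frame lying in the x–z plane (depth along y). The opening is 255 mm wide (x) by 858 mm tall (z), surrounded by a border 30 mm wide on all four sides. The frame is 38 mm deep and is made of two full-height vertical stiles with two horizontal rails fitted between them.

C is the wall frame of a small rectangular building: four walls, each 2580 mm tall and 191 mm thick, enclosing a footprint 5890 mm (x) by 2800 mm (y) outside-to-outside, with no floor or roof. The front and back walls (the −y and +y sides) span the full width; the two side walls fit between them.

The picture frame is on top of the stool, centred. The house frame is on the floor beside the stool on its +x side.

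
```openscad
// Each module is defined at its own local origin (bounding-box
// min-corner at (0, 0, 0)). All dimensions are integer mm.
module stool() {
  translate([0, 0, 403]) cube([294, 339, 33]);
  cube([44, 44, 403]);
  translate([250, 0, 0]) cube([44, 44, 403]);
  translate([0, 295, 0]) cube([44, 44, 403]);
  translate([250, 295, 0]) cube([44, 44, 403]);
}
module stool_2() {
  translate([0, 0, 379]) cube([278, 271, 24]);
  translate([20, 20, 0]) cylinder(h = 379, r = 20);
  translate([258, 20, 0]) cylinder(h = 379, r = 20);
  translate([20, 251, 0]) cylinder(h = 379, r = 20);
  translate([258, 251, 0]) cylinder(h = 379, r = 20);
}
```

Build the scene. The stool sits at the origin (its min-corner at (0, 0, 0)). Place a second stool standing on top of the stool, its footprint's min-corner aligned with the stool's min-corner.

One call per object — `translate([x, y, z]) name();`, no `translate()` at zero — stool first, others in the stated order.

stool();
translate([0, 0, 436]) stool_2();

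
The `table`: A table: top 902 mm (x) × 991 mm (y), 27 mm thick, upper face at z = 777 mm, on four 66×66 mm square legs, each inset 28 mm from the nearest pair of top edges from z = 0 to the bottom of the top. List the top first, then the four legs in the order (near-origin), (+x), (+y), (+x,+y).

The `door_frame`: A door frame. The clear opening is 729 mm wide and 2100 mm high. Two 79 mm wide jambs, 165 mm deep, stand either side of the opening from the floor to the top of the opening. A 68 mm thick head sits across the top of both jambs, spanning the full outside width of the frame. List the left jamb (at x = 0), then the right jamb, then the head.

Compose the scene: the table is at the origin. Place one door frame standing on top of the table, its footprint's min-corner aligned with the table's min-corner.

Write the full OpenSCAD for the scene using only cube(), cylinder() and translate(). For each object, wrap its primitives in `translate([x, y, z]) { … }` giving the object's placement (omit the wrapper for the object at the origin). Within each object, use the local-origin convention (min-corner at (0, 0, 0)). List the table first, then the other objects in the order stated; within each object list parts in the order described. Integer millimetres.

translate([0, 0, 750]) cube([902, 991, 27]);
translate([28, 28, 0]) cube([66, 66, 750]);
translate([808, 28, 0]) cube([66, 66, 750]);
translate([28, 897, 0]) cube([66, 66, 750]);
translate([808, 897, 0]) cube([66, 66, 750]);
translate([0, 0, 777]) {
  cube([79, 165, 2100]);
  translate([808, 0, 0]) cube([79, 165, 2100]);
  translate([0, 0, 2100]) cube([887, 165, 68]);
}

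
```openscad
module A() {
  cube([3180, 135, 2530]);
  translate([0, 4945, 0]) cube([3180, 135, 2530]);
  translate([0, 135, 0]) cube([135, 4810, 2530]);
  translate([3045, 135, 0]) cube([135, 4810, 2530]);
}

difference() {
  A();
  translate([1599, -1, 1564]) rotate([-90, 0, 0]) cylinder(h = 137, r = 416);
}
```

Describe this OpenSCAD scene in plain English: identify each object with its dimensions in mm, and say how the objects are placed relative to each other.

A is the wall frame of a small rectangular building: four walls, each 2530 mm tall and 135 mm thick, enclosing a footprint 3180 mm (x) by 5080 mm (y) outside-to-outside, with no floor or roof. The front and back walls (the −y and +y sides) span the full width; the two side walls fit between them.

The house frame has a circular hole of radius 416 mm through its front wall, centred at (x = 1599, z = 1564).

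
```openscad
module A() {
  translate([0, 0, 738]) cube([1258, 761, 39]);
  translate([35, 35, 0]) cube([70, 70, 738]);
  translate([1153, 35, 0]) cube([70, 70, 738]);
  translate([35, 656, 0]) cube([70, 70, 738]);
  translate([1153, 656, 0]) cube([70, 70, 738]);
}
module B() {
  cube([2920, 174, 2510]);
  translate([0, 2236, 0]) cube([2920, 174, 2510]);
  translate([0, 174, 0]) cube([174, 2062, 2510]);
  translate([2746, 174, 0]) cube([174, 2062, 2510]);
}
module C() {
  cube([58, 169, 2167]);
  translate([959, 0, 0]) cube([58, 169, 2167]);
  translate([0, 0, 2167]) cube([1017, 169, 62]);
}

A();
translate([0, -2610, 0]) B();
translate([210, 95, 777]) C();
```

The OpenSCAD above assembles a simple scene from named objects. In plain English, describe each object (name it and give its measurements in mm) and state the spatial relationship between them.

A is a table with a 1258×761 mm rectangular top, 39 mm thick, top surface at z = 777 mm, supported by four 70×70 mm square legs, each inset 35 mm from the nearest pair of top edges, running from the floor.

B is a box-shaped house frame (walls only): outside footprint 2920×2410 mm, wall height 2510 mm, wall thickness 174 mm. The two y-facing walls run the full x-width; the two x-facing walls fit between the inner faces of the y-facing walls.

C is a rectangular door frame: two vertical jambs of 58×169 mm section, 2167 mm tall, with a clear opening 901 mm wide between their inner faces. A header 62 mm tall and 169 mm deep lies on top of the jambs and spans the full outside width.

The house frame is on the floor beside the table on its −y side. The door frame is on top of the table.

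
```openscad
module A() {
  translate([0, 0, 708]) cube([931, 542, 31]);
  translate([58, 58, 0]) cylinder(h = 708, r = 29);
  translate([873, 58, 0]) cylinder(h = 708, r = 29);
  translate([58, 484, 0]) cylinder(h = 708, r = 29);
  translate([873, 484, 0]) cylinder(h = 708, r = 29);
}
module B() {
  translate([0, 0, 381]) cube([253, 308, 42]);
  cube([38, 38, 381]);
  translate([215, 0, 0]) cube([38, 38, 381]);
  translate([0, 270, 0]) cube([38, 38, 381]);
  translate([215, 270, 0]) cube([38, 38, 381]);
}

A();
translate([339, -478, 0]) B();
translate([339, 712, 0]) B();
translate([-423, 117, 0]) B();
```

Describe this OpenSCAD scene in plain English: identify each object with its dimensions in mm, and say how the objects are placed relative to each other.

A is a table: top 931 mm (x) × 542 mm (y), 31 mm thick, upper face at z = 739 mm, on four round legs of 58 mm diameter, each leg's bounding box inset 29 mm from the nearest pair of top edges, running from z = 0 to the bottom of the top.

B is a simple wooden stool: a rectangular seat 253 mm (x) by 308 mm (y), 42 mm thick, top face at z = 423 mm, on four square legs, each 38×38 mm in cross-section. The legs rest on z = 0, each flush with a corner of the seat.

Three stools sit around the table at the −y, +y, −x sides.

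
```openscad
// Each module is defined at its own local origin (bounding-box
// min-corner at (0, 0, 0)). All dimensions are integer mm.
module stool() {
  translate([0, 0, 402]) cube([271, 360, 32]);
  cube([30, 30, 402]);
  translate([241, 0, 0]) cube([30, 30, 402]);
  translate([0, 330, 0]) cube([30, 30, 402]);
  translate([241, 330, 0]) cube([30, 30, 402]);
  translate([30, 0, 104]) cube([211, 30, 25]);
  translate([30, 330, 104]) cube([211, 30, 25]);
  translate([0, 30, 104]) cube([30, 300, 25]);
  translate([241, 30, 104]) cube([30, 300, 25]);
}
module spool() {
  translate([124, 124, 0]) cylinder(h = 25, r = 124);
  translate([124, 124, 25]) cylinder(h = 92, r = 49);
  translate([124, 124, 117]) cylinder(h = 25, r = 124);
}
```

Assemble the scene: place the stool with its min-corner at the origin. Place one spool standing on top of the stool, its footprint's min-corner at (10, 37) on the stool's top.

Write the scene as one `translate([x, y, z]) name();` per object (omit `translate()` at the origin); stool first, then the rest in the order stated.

stool();
translate([10, 37, 434]) spool();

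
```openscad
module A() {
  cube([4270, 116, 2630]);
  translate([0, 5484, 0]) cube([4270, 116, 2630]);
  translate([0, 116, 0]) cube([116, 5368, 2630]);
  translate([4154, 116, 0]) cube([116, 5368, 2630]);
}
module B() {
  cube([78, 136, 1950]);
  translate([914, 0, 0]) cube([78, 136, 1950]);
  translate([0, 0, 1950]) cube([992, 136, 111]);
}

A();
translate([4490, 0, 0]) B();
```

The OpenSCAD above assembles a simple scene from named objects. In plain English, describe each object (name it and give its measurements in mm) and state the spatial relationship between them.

A is the wall frame of a small rectangular building: four walls, each 2630 mm tall and 116 mm thick, enclosing a footprint 4270 mm (x) by 5600 mm (y) outside-to-outside, with no floor or roof. The front and back walls (the −y and +y sides) span the full width; the two side walls fit between them.

B is a rectangular door frame: two vertical jambs of 78×136 mm section, 1950 mm tall, with a clear opening 836 mm wide between their inner faces. A header 111 mm tall and 136 mm deep lies on top of the jambs and spans the full outside width.

The door frame is on the floor beside the house frame on its +x side.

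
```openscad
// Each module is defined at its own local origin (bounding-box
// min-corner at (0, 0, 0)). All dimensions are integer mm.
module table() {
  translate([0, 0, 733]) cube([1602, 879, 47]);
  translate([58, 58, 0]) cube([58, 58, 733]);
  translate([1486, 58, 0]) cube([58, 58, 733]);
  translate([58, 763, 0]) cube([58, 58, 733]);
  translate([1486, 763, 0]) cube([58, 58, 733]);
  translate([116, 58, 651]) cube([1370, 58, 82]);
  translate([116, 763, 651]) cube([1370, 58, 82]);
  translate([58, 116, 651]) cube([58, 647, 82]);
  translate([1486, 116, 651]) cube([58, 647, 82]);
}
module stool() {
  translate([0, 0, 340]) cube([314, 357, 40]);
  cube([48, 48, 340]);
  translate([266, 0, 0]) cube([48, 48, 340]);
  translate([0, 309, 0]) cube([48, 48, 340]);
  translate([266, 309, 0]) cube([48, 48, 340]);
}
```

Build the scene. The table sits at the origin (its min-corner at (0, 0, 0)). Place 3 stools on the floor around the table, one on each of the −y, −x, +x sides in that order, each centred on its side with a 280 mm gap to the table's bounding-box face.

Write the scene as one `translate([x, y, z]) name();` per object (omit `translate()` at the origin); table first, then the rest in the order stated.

table();
translate([644, -637, 0]) stool();
translate([-594, 261, 0]) stool();
translate([1882, 261, 0]) stool();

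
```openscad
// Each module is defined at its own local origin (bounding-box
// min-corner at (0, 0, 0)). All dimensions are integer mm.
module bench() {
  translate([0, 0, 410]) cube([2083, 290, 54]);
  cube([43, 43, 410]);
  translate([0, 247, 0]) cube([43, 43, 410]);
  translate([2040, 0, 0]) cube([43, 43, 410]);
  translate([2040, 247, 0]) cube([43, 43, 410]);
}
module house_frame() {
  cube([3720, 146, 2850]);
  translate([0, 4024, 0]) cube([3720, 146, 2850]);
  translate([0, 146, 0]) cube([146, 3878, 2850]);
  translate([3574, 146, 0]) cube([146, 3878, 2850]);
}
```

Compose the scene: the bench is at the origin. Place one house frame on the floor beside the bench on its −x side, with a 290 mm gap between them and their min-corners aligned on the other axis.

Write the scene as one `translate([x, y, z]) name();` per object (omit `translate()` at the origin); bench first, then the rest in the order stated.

bench();
translate([-4010, 0, 0]) house_frame();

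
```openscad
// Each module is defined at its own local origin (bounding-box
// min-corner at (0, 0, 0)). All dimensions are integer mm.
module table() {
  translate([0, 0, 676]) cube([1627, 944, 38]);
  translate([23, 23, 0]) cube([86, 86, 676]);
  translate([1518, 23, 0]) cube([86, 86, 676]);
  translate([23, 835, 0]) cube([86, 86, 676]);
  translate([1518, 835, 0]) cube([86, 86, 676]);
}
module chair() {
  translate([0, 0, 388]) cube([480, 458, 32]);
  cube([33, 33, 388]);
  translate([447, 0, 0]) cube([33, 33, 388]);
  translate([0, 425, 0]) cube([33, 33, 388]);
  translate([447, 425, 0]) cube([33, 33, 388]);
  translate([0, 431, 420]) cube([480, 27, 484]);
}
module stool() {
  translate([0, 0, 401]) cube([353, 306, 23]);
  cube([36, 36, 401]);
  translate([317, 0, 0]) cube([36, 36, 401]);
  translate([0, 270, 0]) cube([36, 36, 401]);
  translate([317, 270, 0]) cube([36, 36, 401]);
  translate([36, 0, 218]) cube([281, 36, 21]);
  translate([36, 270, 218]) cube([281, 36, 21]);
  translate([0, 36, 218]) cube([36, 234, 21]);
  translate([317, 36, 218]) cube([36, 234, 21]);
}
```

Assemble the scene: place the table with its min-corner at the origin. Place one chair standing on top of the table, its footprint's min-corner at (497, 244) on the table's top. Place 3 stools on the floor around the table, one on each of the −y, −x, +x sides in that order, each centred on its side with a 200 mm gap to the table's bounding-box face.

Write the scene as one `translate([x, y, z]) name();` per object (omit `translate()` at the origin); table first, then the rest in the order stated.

table();
translate([497, 244, 714]) chair();
translate([637, -506, 0]) stool();
translate([-553, 319, 0]) stool();
translate([1827, 319, 0]) stool();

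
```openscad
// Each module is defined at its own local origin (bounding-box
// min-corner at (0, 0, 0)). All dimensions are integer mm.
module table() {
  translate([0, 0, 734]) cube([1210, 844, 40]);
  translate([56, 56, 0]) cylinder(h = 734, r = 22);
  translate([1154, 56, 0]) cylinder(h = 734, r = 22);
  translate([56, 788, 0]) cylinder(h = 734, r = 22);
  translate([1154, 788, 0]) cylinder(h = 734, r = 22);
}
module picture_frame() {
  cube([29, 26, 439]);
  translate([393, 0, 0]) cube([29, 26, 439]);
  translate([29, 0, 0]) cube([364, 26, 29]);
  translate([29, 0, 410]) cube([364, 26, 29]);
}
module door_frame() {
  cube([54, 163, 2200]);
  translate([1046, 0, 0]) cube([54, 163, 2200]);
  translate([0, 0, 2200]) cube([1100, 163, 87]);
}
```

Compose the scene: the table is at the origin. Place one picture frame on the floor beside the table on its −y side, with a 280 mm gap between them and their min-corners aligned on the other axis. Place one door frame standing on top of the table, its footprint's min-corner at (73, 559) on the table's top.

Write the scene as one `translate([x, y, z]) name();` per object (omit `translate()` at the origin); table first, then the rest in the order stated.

table();
translate([0, -306, 0]) picture_frame();
translate([73, 559, 774]) door_frame();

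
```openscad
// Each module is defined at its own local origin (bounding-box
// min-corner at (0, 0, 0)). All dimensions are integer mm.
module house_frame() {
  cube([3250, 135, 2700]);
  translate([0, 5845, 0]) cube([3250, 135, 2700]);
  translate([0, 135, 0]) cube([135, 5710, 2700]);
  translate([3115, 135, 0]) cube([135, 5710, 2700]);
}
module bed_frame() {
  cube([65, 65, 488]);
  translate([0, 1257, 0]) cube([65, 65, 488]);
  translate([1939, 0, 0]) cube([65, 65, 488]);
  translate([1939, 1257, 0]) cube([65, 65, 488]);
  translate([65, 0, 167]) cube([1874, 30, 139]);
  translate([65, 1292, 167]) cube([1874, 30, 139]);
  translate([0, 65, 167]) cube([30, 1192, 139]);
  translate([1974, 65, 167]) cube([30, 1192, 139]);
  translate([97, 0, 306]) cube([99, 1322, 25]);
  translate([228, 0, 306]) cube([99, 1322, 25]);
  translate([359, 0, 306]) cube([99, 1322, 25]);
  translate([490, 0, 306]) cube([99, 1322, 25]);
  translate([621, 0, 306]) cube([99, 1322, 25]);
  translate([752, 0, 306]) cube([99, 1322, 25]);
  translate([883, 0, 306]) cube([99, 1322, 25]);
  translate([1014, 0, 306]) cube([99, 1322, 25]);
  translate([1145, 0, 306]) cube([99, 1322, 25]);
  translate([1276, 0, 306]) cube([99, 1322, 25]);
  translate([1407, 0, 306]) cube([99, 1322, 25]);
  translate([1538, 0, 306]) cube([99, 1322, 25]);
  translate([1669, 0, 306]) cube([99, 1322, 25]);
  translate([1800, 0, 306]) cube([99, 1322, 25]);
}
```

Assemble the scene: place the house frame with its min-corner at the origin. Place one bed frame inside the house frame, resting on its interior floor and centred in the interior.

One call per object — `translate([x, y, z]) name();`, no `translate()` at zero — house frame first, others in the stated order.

house_frame();
translate([623, 2329, 0]) bed_frame();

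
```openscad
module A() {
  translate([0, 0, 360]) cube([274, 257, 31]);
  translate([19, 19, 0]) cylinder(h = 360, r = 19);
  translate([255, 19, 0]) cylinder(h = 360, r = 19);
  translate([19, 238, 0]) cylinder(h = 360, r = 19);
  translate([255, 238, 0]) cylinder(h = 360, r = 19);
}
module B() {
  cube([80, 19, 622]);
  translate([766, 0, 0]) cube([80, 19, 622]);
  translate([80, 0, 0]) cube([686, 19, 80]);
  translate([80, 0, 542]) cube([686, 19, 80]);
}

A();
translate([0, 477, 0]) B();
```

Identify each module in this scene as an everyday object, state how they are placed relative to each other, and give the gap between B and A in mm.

The picture frame's nearest face is 220 mm from the stool's +y face.

A is a stool. B is a picture frame. The picture frame is on the floor beside the stool on its +y side. The gap between the picture frame and the stool is 220 mm.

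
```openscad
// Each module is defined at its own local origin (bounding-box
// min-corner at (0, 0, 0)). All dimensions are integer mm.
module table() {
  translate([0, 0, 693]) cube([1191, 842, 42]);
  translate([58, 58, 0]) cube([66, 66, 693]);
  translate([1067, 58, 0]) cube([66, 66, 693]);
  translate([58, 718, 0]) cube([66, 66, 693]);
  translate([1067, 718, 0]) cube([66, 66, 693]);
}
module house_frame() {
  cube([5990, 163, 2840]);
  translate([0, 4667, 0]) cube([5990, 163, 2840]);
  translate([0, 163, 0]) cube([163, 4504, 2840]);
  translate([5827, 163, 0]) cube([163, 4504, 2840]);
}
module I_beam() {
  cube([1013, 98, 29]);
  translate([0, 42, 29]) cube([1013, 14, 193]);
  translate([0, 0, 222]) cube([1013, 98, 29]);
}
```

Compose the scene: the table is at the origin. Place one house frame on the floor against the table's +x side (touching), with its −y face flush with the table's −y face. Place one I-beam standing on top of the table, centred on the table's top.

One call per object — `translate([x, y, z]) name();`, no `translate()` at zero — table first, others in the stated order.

table();
translate([1191, 0, 0]) house_frame();
translate([89, 372, 735]) I_beam();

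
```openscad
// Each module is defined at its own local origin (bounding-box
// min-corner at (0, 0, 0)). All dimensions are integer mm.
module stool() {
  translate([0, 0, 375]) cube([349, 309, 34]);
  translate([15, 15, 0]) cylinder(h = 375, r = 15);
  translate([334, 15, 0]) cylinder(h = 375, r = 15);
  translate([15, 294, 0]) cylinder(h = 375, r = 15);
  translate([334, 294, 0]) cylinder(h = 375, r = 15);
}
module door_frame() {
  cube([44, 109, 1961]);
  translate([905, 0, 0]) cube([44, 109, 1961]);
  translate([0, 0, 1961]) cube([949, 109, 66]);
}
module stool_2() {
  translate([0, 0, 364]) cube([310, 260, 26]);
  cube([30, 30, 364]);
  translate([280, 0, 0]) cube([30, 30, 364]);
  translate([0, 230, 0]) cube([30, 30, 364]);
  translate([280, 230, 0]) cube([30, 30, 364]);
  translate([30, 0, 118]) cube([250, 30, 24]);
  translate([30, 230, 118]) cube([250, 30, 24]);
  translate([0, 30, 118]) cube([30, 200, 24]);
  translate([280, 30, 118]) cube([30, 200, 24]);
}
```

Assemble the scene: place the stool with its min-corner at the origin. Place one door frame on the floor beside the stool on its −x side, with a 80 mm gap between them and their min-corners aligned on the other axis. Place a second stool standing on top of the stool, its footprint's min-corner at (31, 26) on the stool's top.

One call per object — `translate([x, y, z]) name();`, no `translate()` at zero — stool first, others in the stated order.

stool();
translate([-1029, 0, 0]) door_frame();
translate([31, 26, 409]) stool_2();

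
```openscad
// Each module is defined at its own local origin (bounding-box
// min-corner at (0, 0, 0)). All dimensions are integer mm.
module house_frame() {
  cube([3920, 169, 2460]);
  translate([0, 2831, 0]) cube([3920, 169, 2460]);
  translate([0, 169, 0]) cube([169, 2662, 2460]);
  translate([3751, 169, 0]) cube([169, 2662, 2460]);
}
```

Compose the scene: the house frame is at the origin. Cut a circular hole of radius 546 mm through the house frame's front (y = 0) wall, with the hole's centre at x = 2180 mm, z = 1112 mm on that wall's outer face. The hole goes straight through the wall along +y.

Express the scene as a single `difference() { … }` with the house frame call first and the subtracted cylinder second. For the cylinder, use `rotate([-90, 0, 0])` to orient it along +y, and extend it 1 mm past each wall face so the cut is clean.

difference() {
  house_frame();
  translate([2180, -1, 1112]) rotate([-90, 0, 0]) cylinder(h = 171, r = 546);
}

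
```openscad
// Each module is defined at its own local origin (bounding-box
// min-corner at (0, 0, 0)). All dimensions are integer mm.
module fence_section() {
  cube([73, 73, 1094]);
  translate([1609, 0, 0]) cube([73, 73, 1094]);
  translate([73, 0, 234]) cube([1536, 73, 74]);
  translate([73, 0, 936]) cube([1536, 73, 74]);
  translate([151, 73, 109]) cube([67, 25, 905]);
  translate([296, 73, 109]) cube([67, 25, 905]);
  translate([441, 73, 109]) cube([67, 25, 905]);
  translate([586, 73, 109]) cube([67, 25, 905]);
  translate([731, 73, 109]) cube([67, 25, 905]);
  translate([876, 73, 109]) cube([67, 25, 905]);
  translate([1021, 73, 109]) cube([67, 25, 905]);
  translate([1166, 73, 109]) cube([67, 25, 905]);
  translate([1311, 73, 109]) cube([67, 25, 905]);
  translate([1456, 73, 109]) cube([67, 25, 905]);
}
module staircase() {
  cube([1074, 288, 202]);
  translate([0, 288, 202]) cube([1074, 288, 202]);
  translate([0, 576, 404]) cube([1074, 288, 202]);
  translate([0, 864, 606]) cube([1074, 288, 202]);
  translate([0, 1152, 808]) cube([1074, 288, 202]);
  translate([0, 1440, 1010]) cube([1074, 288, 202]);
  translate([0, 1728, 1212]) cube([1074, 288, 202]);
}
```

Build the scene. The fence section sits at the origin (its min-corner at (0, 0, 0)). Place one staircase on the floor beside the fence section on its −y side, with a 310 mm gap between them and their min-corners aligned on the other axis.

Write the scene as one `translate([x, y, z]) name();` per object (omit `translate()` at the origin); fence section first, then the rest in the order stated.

fence_section();
translate([0, -2326, 0]) staircase();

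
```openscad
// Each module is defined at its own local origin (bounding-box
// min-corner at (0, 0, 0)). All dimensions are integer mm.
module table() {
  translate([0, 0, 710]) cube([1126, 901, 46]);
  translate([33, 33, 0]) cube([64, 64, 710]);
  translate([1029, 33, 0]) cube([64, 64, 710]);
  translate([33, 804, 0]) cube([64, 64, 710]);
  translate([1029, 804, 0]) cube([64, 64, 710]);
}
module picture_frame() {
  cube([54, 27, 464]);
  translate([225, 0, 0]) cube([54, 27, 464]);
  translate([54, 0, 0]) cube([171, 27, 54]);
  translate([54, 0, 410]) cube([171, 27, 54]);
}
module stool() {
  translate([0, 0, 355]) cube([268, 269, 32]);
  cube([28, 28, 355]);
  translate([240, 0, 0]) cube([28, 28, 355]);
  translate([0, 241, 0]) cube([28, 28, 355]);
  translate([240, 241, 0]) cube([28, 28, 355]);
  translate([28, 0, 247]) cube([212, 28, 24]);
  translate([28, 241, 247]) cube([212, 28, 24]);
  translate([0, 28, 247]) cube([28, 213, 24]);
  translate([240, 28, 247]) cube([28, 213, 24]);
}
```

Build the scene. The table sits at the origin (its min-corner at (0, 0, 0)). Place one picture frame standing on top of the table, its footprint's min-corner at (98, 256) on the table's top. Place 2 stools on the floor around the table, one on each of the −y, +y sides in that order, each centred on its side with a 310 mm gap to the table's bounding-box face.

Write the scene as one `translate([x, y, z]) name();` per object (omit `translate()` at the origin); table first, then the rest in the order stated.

table();
translate([98, 256, 756]) picture_frame();
translate([429, -579, 0]) stool();
translate([429, 1211, 0]) stool();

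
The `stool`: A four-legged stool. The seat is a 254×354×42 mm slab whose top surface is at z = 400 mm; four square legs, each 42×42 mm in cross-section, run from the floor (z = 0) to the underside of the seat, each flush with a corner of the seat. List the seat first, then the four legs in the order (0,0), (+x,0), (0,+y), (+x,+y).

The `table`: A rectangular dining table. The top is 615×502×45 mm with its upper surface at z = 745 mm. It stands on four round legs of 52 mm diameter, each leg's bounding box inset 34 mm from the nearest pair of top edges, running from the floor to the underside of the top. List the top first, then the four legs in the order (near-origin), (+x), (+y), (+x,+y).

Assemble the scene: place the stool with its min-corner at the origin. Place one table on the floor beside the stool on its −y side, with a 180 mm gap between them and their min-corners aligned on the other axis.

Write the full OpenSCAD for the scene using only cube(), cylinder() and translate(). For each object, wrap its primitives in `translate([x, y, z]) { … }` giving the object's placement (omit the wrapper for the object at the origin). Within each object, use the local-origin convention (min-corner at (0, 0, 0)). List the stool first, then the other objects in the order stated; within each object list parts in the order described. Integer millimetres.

translate([0, 0, 358]) cube([254, 354, 42]);
cube([42, 42, 358]);
translate([212, 0, 0]) cube([42, 42, 358]);
translate([0, 312, 0]) cube([42, 42, 358]);
translate([212, 312, 0]) cube([42, 42, 358]);
translate([0, -682, 0]) {
  translate([0, 0, 700]) cube([615, 502, 45]);
  translate([60, 60, 0]) cylinder(h = 700, r = 26);
  translate([555, 60, 0]) cylinder(h = 700, r = 26);
  translate([60, 442, 0]) cylinder(h = 700, r = 26);
  translate([555, 442, 0]) cylinder(h = 700, r = 26);
}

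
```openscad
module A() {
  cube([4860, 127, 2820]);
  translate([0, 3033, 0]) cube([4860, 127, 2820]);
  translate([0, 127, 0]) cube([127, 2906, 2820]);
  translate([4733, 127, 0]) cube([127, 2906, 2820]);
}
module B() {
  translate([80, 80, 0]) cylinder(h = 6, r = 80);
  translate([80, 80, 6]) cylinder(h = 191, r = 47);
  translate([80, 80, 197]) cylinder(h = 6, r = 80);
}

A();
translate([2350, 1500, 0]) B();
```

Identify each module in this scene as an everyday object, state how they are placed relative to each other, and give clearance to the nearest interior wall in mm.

Clearances: x = 2223, y = 1373; minimum 1373 mm.

A is a house frame. B is a spool. The spool sits inside the house frame, centred. The clearance to the nearest interior wall is 1373 mm.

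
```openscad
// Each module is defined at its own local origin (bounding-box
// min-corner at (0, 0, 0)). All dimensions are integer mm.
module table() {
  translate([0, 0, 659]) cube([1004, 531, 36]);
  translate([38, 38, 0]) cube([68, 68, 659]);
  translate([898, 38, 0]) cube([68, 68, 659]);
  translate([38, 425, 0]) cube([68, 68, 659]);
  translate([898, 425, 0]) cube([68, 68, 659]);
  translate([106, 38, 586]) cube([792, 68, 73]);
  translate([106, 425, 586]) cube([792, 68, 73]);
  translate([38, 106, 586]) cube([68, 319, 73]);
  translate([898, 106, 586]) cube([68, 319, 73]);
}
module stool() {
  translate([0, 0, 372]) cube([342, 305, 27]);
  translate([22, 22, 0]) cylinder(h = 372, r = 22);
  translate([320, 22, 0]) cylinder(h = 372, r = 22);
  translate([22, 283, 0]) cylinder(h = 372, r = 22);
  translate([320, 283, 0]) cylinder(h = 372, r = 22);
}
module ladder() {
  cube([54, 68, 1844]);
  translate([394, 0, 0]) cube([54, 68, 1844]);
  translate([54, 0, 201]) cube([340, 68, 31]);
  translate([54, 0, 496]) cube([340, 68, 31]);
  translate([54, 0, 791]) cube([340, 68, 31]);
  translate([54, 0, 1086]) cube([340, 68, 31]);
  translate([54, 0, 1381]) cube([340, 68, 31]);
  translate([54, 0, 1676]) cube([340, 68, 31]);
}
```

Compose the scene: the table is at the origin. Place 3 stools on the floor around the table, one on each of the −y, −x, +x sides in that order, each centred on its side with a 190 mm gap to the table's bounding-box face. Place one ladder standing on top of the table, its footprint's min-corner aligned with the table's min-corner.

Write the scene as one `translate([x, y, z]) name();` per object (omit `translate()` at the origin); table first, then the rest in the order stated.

table();
translate([331, -495, 0]) stool();
translate([-532, 113, 0]) stool();
translate([1194, 113, 0]) stool();
translate([0, 0, 695]) ladder();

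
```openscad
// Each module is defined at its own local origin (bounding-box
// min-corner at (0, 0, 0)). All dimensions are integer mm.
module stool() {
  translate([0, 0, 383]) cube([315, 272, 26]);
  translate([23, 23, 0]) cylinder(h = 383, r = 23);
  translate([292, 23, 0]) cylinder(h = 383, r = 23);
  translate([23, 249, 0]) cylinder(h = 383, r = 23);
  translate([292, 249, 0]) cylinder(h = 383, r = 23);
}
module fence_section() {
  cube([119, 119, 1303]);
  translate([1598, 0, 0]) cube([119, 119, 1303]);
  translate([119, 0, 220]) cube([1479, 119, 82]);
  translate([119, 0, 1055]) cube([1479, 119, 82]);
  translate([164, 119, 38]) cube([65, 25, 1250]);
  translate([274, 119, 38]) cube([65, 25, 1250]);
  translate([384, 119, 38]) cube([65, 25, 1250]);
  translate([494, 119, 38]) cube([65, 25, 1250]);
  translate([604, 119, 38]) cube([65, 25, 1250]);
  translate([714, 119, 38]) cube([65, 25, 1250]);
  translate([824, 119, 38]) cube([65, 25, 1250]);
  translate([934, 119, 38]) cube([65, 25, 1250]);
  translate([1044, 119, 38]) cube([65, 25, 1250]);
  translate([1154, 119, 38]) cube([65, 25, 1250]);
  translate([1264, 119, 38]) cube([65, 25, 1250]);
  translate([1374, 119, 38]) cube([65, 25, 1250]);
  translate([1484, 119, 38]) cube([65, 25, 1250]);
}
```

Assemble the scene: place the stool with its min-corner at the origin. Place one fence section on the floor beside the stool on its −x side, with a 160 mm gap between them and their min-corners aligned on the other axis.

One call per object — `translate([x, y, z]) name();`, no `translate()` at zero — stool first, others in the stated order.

stool();
translate([-1877, 0, 0]) fence_section();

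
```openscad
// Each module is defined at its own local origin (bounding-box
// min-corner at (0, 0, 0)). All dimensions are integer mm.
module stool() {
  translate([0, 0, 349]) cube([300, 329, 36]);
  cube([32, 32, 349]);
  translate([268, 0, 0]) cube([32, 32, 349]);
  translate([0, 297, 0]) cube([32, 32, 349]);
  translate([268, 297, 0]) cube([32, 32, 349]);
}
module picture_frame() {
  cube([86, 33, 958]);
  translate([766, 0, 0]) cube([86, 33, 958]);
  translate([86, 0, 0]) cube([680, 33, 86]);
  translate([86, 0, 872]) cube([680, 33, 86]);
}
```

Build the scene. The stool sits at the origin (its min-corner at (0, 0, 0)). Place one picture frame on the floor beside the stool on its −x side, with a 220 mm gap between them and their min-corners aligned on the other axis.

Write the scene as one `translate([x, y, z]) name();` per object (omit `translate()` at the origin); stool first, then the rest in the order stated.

stool();
translate([-1072, 0, 0]) picture_frame();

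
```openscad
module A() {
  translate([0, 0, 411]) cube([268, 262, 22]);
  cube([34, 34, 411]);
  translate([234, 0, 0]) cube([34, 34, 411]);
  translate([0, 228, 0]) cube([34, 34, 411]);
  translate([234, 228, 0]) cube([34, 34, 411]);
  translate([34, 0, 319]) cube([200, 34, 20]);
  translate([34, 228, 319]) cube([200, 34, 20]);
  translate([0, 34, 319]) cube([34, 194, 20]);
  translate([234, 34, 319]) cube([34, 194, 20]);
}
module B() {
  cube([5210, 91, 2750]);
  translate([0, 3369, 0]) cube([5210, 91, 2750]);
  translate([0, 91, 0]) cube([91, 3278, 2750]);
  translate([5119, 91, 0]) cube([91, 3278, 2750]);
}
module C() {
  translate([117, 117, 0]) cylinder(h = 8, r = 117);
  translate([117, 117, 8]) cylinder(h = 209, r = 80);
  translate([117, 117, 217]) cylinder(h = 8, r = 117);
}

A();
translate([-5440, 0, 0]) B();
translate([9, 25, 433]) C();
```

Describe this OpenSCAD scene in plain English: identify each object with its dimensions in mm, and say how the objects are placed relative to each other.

A is a four-legged stool. The seat is 268×262 mm, 22 mm thick, top at z = 433 mm. It stands on four square legs, each 34×34 mm in cross-section, from z = 0 to the seat underside, each flush with a corner of the seat. Four stretchers, 34 mm wide and 20 mm tall, connect adjacent legs with their undersides at z = 319 mm, each running between the inner faces of the legs it joins and aligned with the legs' outer faces on the other axis.

B is the wall frame of a small rectangular building: four walls, each 2750 mm tall and 91 mm thick, enclosing a footprint 5210 mm (x) by 3460 mm (y) outside-to-outside, with no floor or roof. The front and back walls (the −y and +y sides) span the full width; the two side walls fit between them.

C is a spool: two coaxial disc flanges of radius 117 mm and thickness 8 mm, joined by a core cylinder of radius 80 mm and height 209 mm. The lower flange rests on z = 0 and the three cylinders share a vertical axis.

The house frame is on the floor beside the stool on its −x side. The spool is on top of the stool.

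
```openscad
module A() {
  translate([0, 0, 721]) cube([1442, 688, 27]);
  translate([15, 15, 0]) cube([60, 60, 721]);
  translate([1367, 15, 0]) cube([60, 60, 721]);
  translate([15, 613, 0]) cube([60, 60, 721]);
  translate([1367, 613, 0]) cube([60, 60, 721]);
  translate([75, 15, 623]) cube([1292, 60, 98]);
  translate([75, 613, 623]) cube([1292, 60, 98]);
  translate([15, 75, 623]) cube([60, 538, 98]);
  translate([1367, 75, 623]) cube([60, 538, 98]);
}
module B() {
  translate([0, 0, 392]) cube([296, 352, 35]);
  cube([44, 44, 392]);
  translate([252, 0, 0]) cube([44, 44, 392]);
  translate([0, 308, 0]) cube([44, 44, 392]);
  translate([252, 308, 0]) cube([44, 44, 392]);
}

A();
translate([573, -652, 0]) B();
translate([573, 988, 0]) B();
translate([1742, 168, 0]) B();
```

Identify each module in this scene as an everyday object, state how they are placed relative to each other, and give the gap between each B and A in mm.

A is a table. B is a stool. Three stools sit around the table at the −y, +y, +x sides. The gap between each stool and the table is 300 mm.

Each stool's nearest face is 300 mm from the table's bounding box.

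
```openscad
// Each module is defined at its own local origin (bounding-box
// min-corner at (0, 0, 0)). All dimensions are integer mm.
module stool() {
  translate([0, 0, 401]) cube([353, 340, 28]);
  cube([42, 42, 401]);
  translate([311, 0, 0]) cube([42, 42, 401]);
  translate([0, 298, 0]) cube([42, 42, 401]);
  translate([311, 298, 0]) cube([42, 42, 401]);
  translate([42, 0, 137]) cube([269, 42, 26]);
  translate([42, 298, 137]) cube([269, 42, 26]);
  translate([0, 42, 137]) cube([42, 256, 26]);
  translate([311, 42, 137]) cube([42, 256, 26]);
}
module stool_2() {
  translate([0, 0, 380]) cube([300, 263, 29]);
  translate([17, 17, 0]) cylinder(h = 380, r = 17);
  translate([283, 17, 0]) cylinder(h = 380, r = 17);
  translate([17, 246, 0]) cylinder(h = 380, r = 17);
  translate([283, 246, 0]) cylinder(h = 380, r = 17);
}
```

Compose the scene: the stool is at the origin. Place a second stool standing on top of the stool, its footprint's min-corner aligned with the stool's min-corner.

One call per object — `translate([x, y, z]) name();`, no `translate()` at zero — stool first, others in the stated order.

stool();
translate([0, 0, 429]) stool_2();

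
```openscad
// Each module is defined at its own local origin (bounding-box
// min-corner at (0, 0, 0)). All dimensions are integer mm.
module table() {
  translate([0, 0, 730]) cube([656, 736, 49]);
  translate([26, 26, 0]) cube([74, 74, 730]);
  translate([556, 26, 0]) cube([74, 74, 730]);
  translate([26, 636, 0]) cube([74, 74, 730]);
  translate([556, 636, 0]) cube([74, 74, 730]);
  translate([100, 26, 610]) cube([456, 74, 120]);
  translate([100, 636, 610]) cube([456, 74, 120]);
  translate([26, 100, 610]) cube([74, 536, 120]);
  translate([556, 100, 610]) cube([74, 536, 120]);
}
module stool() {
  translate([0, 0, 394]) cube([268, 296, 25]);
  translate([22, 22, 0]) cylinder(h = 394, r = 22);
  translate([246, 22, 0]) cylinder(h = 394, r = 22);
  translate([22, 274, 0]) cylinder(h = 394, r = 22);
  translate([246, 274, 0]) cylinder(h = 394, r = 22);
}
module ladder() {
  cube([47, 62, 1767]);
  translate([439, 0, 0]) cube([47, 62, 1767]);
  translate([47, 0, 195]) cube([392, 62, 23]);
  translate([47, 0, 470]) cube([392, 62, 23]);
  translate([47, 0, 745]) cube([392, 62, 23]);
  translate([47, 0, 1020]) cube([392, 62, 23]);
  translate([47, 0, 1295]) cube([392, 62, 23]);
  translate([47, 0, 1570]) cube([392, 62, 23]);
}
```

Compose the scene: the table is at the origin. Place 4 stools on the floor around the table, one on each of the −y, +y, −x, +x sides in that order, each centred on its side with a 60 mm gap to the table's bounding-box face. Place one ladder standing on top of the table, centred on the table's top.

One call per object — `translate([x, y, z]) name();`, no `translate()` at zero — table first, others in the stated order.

table();
translate([194, -356, 0]) stool();
translate([194, 796, 0]) stool();
translate([-328, 220, 0]) stool();
translate([716, 220, 0]) stool();
translate([85, 337, 779]) ladder();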